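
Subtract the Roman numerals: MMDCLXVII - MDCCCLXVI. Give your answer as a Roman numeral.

MMDCLXVII = 2667
MDCCCLXVI = 1866
2667 - 1866 = 801

DCCCI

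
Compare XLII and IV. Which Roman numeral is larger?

XLII = 42
IV = 4
42 is larger

XLII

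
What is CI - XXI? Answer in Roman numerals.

CI = 101
XXI = 21
101 - 21 = 80

LXXX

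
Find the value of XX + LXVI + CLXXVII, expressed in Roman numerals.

XX = 20, LXVI = 66, CLXXVII = 177
20 + 66 = 86
86 + 177 = 263

CCLXIII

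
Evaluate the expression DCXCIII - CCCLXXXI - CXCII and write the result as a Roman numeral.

DCXCIII = 693, CCCLXXXI = 381, CXCII = 192
693 - 381 = 312
312 - 192 = 120

CXX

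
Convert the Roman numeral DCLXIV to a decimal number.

DCLXIV: D=500, C=100, L=50, X=10, IV=4
500 + 100 + 50 + 10 + 4 = 664

664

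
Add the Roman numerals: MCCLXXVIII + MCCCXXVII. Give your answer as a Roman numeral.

MCCLXXVIII = 1278
MCCCXXVII = 1327
1278 + 1327 = 2605

MMDCV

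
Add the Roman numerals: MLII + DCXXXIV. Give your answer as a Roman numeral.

MLII = 1052
DCXXXIV = 634
1052 + 634 = 1686

MDCLXXXVI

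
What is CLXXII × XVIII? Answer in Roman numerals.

CLXXII = 172
XVIII = 18
172 × 18 = 3096

MMMXCVI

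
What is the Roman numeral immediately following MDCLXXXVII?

MDCLXXXVII = 1687, so the next integer is 1687 + 1 = 1688

MDCLXXXVIII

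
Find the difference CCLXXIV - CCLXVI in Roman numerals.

CCLXXIV = 274
CCLXVI = 266
274 - 266 = 8

VIII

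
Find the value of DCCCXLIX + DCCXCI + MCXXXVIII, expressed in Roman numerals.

DCCCXLIX = 849, DCCXCI = 791, MCXXXVIII = 1138
849 + 791 = 1640
1640 + 1138 = 2778

MMDCCLXXVIII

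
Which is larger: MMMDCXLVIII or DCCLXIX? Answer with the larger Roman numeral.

MMMDCXLVIII = 3648
DCCLXIX = 769
3648 is larger

MMMDCXLVIII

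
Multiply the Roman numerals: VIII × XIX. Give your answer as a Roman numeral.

VIII = 8
XIX = 19
8 × 19 = 152

CLII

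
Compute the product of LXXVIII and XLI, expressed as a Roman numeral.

LXXVIII = 78
XLI = 41
78 × 41 = 3198

MMMCXCVIII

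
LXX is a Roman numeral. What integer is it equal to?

LXX: L=50, X=10, X=10
50 + 10 + 10 = 70

70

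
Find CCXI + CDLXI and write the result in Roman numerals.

CCXI = 211
CDLXI = 461
211 + 461 = 672

DCLXXII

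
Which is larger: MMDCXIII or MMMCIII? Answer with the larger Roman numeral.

MMDCXIII = 2613
MMMCIII = 3103
3103 is larger

MMMCIII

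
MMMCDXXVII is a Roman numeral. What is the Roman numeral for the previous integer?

MMMCDXXVII = 3427, so the previous integer is 3427 - 1 = 3426

MMMCDXXVI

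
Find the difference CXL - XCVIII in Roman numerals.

CXL = 140
XCVIII = 98
140 - 98 = 42

XLII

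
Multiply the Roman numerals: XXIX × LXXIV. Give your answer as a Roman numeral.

XXIX = 29
LXXIV = 74
29 × 74 = 2146

MMCXLVI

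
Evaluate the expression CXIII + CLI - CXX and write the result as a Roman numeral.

CXIII = 113, CLI = 151, CXX = 120
113 + 151 = 264
264 - 120 = 144

CXLIV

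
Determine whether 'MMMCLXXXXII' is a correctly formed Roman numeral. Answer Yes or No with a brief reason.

'MMMCLXXXXII': More than 3 consecutive X's

No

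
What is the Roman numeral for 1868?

Convert 1868 to Roman numerals:
  1868 contains 1×1000 (M)
  868 contains 1×500 (D)
  368 contains 3×100 (CCC)
  68 contains 1×50 (L)
  18 contains 1×10 (X)
  8 contains 1×5 (V)
  3 contains 3×1 (III)

MDCCCLXVIII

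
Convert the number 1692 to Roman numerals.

Convert 1692 to Roman numerals:
  1692 contains 1×1000 (M)
  692 contains 1×500 (D)
  192 contains 1×100 (C)
  92 contains 1×90 (XC)
  2 contains 2×1 (II)

MDCXCII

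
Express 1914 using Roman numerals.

Convert 1914 to Roman numerals:
  1914 contains 1×1000 (M)
  914 contains 1×900 (CM)
  14 contains 1×10 (X)
  4 contains 1×4 (IV)

MCMXIV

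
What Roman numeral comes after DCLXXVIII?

DCLXXVIII = 678, so the next integer is 678 + 1 = 679

DCLXXIX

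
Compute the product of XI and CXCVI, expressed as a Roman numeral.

XI = 11
CXCVI = 196
11 × 196 = 2156

MMCLVI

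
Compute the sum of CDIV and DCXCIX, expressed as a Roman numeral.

CDIV = 404
DCXCIX = 699
404 + 699 = 1103

MCIII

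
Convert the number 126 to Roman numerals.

Convert 126 to Roman numerals:
  126 contains 1×100 (C)
  26 contains 2×10 (XX)
  6 contains 1×5 (V)
  1 contains 1×1 (I)

CXXVI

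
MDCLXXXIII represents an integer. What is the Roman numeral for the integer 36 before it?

MDCLXXXIII = 1683
1683 - 36 = 1647

MDCXLVII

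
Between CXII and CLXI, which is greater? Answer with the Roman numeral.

CXII = 112
CLXI = 161
161 is larger

CLXI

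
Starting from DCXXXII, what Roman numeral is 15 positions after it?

DCXXXII = 632
632 + 15 = 647

DCXLVII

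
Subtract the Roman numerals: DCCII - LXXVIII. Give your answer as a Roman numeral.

DCCII = 702
LXXVIII = 78
702 - 78 = 624

DCXXIV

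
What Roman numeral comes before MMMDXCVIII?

MMMDXCVIII = 3598; previous is 3597

MMMDXCVII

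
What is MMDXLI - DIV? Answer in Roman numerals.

MMDXLI = 2541
DIV = 504
2541 - 504 = 2037

MMXXXVII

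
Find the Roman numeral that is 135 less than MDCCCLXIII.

MDCCCLXIII = 1863
1863 - 135 = 1728

MDCCXXVIII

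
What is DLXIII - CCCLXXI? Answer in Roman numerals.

DLXIII = 563
CCCLXXI = 371
563 - 371 = 192

CXCII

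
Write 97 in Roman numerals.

Convert 97 to Roman numerals:
  97 contains 1×90 (XC)
  7 contains 1×5 (V)
  2 contains 2×1 (II)

XCVII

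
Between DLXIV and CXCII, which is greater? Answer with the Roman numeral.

DLXIV = 564
CXCII = 192
564 is larger

DLXIV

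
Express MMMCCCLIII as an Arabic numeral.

MMMCCCLIII: M=1000, M=1000, M=1000, C=100, C=100, C=100, L=50, I=1, I=1, I=1
1000 + 1000 + 1000 + 100 + 100 + 100 + 50 + 1 + 1 + 1 = 3353

3353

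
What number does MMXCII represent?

MMXCII: M=1000, M=1000, XC=90, I=1, I=1
1000 + 1000 + 90 + 1 + 1 = 2092

2092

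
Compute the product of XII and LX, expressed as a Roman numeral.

XII = 12
LX = 60
12 × 60 = 720

DCCXX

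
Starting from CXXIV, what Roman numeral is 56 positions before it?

CXXIV = 124
124 - 56 = 68

LXVIII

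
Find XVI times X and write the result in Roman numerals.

XVI = 16
X = 10
16 × 10 = 160

CLX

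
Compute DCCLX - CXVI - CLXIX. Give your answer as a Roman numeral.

DCCLX = 760, CXVI = 116, CLXIX = 169
760 - 116 = 644
644 - 169 = 475

CDLXXV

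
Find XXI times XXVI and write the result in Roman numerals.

XXI = 21
XXVI = 26
21 × 26 = 546

DXLVI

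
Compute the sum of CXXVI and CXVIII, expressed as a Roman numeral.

CXXVI = 126
CXVIII = 118
126 + 118 = 244

CCXLIV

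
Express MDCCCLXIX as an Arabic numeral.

MDCCCLXIX: M=1000, D=500, C=100, C=100, C=100, L=50, X=10, IX=9
1000 + 500 + 100 + 100 + 100 + 50 + 10 + 9 = 1869

1869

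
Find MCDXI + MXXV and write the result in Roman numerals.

MCDXI = 1411
MXXV = 1025
1411 + 1025 = 2436

MMCDXXXVI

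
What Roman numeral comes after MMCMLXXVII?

MMCMLXXVII = 2977; next is 2978

MMCMLXXVIII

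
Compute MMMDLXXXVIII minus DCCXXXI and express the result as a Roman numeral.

MMMDLXXXVIII = 3588
DCCXXXI = 731
3588 - 731 = 2857

MMDCCCLVII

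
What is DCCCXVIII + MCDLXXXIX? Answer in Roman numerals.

DCCCXVIII = 818
MCDLXXXIX = 1489
818 + 1489 = 2307

MMCCCVII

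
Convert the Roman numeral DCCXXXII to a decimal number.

DCCXXXII: D=500, C=100, C=100, X=10, X=10, X=10, I=1, I=1
500 + 100 + 100 + 10 + 10 + 10 + 1 + 1 = 732

732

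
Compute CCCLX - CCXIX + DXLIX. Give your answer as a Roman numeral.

CCCLX = 360, CCXIX = 219, DXLIX = 549
360 - 219 = 141
141 + 549 = 690

DCXC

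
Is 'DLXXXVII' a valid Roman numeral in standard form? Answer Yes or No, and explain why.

'DLXXXVII': Check the rules: uses only the symbols I, V, X, L, C, D, M; no symbol is repeated more than three times in a row; V, L and D each appear at most once; no smaller symbol precedes a larger one (values never increase from left to right). Value: D (500) + L (50) + X (10) + X (10) + X (10) + V (5) + I (1) + I (1) = 587. So it is a valid standard Roman numeral.

Yes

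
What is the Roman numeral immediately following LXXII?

LXXII = 72, so the next integer is 72 + 1 = 73

LXXIII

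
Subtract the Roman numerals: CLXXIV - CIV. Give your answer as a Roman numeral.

CLXXIV = 174
CIV = 104
174 - 104 = 70

LXX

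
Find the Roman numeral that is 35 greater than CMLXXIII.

CMLXXIII = 973
973 + 35 = 1008

MVIII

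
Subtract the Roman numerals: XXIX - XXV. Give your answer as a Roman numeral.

XXIX = 29
XXV = 25
29 - 25 = 4

IV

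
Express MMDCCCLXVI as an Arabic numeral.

MMDCCCLXVI: M=1000, M=1000, D=500, C=100, C=100, C=100, L=50, X=10, V=5, I=1
1000 + 1000 + 500 + 100 + 100 + 100 + 50 + 10 + 5 + 1 = 2866

2866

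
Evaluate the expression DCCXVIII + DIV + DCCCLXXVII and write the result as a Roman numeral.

DCCXVIII = 718, DIV = 504, DCCCLXXVII = 877
718 + 504 = 1222
1222 + 877 = 2099

MMXCIX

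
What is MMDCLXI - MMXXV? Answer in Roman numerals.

MMDCLXI = 2661
MMXXV = 2025
2661 - 2025 = 636

DCXXXVI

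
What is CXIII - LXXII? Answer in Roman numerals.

CXIII = 113
LXXII = 72
113 - 72 = 41

XLI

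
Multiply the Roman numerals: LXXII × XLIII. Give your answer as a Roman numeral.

LXXII = 72
XLIII = 43
72 × 43 = 3096

MMMXCVI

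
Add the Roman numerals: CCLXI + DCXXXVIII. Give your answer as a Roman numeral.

CCLXI = 261
DCXXXVIII = 638
261 + 638 = 899

DCCCXCIX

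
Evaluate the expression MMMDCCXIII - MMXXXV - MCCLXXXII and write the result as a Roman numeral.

MMMDCCXIII = 3713, MMXXXV = 2035, MCCLXXXII = 1282
3713 - 2035 = 1678
1678 - 1282 = 396

CCCXCVI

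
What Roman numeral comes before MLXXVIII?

MLXXVIII = 1078; previous is 1077

MLXXVII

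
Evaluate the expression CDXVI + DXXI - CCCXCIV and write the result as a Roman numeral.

CDXVI = 416, DXXI = 521, CCCXCIV = 394
416 + 521 = 937
937 - 394 = 543

DXLIII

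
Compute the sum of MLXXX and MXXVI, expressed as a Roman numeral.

MLXXX = 1080
MXXVI = 1026
1080 + 1026 = 2106

MMCVI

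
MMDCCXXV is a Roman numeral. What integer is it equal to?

MMDCCXXV: M=1000, M=1000, D=500, C=100, C=100, X=10, X=10, V=5
1000 + 1000 + 500 + 100 + 100 + 10 + 10 + 5 = 2725

2725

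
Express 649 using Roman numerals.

Convert 649 to Roman numerals:
  649 contains 1×500 (D)
  149 contains 1×100 (C)
  49 contains 1×40 (XL)
  9 contains 1×9 (IX)

DCXLIX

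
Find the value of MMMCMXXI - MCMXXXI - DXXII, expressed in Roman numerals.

MMMCMXXI = 3921, MCMXXXI = 1931, DXXII = 522
3921 - 1931 = 1990
1990 - 522 = 1468

MCDLXVIII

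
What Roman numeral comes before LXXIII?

LXXIII = 73; previous is 72

LXXII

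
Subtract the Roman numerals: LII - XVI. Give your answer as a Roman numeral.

LII = 52
XVI = 16
52 - 16 = 36

XXXVI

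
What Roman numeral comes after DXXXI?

DXXXI = 531; next is 532

DXXXII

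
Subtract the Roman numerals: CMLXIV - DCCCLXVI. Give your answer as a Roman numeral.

CMLXIV = 964
DCCCLXVI = 866
964 - 866 = 98

XCVIII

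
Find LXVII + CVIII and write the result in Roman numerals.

LXVII = 67
CVIII = 108
67 + 108 = 175

CLXXV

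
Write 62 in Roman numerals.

Convert 62 to Roman numerals:
  62 contains 1×50 (L)
  12 contains 1×10 (X)
  2 contains 2×1 (II)

LXII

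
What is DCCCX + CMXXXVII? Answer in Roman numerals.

DCCCX = 810
CMXXXVII = 937
810 + 937 = 1747

MDCCXLVII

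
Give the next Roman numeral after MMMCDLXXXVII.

MMMCDLXXXVII = 3487; next is 3488

MMMCDLXXXVIII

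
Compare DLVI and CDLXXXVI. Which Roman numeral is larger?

DLVI = 556
CDLXXXVI = 486
556 is larger

DLVI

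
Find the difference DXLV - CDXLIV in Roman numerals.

DXLV = 545
CDXLIV = 444
545 - 444 = 101

CI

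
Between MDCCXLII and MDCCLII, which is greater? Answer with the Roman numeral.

MDCCXLII = 1742
MDCCLII = 1752
1752 is larger

MDCCLII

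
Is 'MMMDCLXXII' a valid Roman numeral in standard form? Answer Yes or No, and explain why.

'MMMDCLXXII': Check the rules: uses only the symbols I, V, X, L, C, D, M; no symbol is repeated more than three times in a row; V, L and D each appear at most once; no smaller symbol precedes a larger one (values never increase from left to right). Value: M (1000) + M (1000) + M (1000) + D (500) + C (100) + L (50) + X (10) + X (10) + I (1) + I (1) = 3672. So it is a valid standard Roman numeral.

Yes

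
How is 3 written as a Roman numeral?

Convert 3 to Roman numerals:
  3 contains 3×1 (III)

III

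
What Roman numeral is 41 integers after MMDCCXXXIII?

MMDCCXXXIII = 2733
2733 + 41 = 2774

MMDCCLXXIV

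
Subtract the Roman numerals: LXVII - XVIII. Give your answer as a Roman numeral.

LXVII = 67
XVIII = 18
67 - 18 = 49

XLIX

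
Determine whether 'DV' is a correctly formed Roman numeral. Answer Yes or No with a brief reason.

'DV': Check the rules: uses only the symbols I, V, X, L, C, D, M; no symbol is repeated more than three times in a row; V, L and D each appear at most once; no smaller symbol precedes a larger one (values never increase from left to right). Value: D (500) + V (5) = 505. So it is a valid standard Roman numeral.

Yes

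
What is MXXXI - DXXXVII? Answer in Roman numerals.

MXXXI = 1031
DXXXVII = 537
1031 - 537 = 494

CDXCIV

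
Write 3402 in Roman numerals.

Convert 3402 to Roman numerals:
  3402 contains 3×1000 (MMM)
  402 contains 1×400 (CD)
  2 contains 2×1 (II)

MMMCDII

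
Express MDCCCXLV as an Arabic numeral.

MDCCCXLV: M=1000, D=500, C=100, C=100, C=100, XL=40, V=5
1000 + 500 + 100 + 100 + 100 + 40 + 5 = 1845

1845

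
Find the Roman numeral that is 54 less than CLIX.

CLIX = 159
159 - 54 = 105

CV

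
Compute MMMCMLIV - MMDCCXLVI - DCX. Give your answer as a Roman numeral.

MMMCMLIV = 3954, MMDCCXLVI = 2746, DCX = 610
3954 - 2746 = 1208
1208 - 610 = 598

DXCVIII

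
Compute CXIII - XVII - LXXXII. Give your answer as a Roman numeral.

CXIII = 113, XVII = 17, LXXXII = 82
113 - 17 = 96
96 - 82 = 14

XIV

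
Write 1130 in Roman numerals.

Convert 1130 to Roman numerals:
  1130 contains 1×1000 (M)
  130 contains 1×100 (C)
  30 contains 3×10 (XXX)

MCXXX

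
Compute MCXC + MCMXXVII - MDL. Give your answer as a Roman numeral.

MCXC = 1190, MCMXXVII = 1927, MDL = 1550
1190 + 1927 = 3117
3117 - 1550 = 1567

MDLXVII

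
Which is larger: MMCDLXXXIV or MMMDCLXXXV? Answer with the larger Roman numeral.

MMCDLXXXIV = 2484
MMMDCLXXXV = 3685
3685 is larger

MMMDCLXXXV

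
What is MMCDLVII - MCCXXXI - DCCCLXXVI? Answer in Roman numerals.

MMCDLVII = 2457, MCCXXXI = 1231, DCCCLXXVI = 876
2457 - 1231 = 1226
1226 - 876 = 350

CCCL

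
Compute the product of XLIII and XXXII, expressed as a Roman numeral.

XLIII = 43
XXXII = 32
43 × 32 = 1376

MCCCLXXVI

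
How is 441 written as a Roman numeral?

Convert 441 to Roman numerals:
  441 contains 1×400 (CD)
  41 contains 1×40 (XL)
  1 contains 1×1 (I)

CDXLI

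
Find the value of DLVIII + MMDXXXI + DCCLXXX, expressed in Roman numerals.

DLVIII = 558, MMDXXXI = 2531, DCCLXXX = 780
558 + 2531 = 3089
3089 + 780 = 3869

MMMDCCCLXIX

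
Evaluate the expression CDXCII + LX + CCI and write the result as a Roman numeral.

CDXCII = 492, LX = 60, CCI = 201
492 + 60 = 552
552 + 201 = 753

DCCLIII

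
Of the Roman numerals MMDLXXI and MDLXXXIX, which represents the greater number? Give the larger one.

MMDLXXI = 2571
MDLXXXIX = 1589
2571 is larger

MMDLXXI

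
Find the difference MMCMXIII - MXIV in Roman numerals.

MMCMXIII = 2913
MXIV = 1014
2913 - 1014 = 1899

MDCCCXCIX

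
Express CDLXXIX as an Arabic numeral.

CDLXXIX: CD=400, L=50, X=10, X=10, IX=9
400 + 50 + 10 + 10 + 9 = 479

479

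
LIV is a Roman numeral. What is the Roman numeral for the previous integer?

LIV = 54; previous is 53

LIII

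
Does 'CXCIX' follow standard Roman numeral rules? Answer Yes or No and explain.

'CXCIX': Check the rules: uses only the symbols I, V, X, L, C, D, M; no symbol is repeated more than three times in a row; V, L and D each appear at most once; the only places a smaller symbol precedes a larger one are the allowed subtractive pairs XC, IX, the symbol right after such a pair (if any) is smaller than the pair's first symbol, and otherwise the values never increase from left to right. Value: C (100) + XC (90) + IX (9) = 199. So it is a valid standard Roman numeral.

Yes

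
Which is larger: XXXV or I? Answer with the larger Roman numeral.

XXXV = 35
I = 1
35 is larger

XXXV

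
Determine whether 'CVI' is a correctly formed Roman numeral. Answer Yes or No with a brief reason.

'CVI': Check the rules: uses only the symbols I, V, X, L, C, D, M; no symbol is repeated more than three times in a row; V, L and D each appear at most once; no smaller symbol precedes a larger one (values never increase from left to right). Value: C (100) + V (5) + I (1) = 106. So it is a valid standard Roman numeral.

Yes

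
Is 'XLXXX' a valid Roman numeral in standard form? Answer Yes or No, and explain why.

'XLXXX': X cannot come right after the subtractive pair XL: once X is subtracted in XL, the next symbol must be smaller than X

No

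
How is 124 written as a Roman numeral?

Convert 124 to Roman numerals:
  124 contains 1×100 (C)
  24 contains 2×10 (XX)
  4 contains 1×4 (IV)

CXXIV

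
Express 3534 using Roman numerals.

Convert 3534 to Roman numerals:
  3534 contains 3×1000 (MMM)
  534 contains 1×500 (D)
  34 contains 3×10 (XXX)
  4 contains 1×4 (IV)

MMMDXXXIV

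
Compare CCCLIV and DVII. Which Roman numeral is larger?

CCCLIV = 354
DVII = 507
507 is larger

DVII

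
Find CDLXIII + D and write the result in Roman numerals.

CDLXIII = 463
D = 500
463 + 500 = 963

CMLXIII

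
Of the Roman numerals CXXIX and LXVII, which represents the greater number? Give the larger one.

CXXIX = 129
LXVII = 67
129 is larger

CXXIX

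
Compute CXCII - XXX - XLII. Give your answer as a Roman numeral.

CXCII = 192, XXX = 30, XLII = 42
192 - 30 = 162
162 - 42 = 120

CXX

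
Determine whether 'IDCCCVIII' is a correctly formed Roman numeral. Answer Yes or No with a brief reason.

'IDCCCVIII': Invalid subtractive combination: ID

No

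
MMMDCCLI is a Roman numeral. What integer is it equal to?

MMMDCCLI: M=1000, M=1000, M=1000, D=500, C=100, C=100, L=50, I=1
1000 + 1000 + 1000 + 500 + 100 + 100 + 50 + 1 = 3751

3751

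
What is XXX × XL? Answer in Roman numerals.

XXX = 30
XL = 40
30 × 40 = 1200

MCC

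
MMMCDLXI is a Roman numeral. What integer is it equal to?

MMMCDLXI: M=1000, M=1000, M=1000, CD=400, L=50, X=10, I=1
1000 + 1000 + 1000 + 400 + 50 + 10 + 1 = 3461

3461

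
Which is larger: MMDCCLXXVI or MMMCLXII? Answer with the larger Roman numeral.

MMDCCLXXVI = 2776
MMMCLXII = 3162
3162 is larger

MMMCLXII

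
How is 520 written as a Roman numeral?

Convert 520 to Roman numerals:
  520 contains 1×500 (D)
  20 contains 2×10 (XX)

DXX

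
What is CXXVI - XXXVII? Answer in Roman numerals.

CXXVI = 126
XXXVII = 37
126 - 37 = 89

LXXXIX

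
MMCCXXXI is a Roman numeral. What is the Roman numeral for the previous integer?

MMCCXXXI = 2231; previous is 2230

MMCCXXX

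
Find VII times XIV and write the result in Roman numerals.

VII = 7
XIV = 14
7 × 14 = 98

XCVIII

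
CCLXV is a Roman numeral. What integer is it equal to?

CCLXV: C=100, C=100, L=50, X=10, V=5
100 + 100 + 50 + 10 + 5 = 265

265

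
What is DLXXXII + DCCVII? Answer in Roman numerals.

DLXXXII = 582
DCCVII = 707
582 + 707 = 1289

MCCLXXXIX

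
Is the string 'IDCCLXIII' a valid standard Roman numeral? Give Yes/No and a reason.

'IDCCLXIII': Invalid subtractive combination: ID

No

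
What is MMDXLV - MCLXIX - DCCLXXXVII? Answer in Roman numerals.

MMDXLV = 2545, MCLXIX = 1169, DCCLXXXVII = 787
2545 - 1169 = 1376
1376 - 787 = 589

DLXXXIX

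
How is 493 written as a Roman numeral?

Convert 493 to Roman numerals:
  493 contains 1×400 (CD)
  93 contains 1×90 (XC)
  3 contains 3×1 (III)

CDXCIII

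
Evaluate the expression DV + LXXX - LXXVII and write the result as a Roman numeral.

DV = 505, LXXX = 80, LXXVII = 77
505 + 80 = 585
585 - 77 = 508

DVIII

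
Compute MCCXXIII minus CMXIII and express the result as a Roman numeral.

MCCXXIII = 1223
CMXIII = 913
1223 - 913 = 310

CCCX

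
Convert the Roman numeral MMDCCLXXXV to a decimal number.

MMDCCLXXXV: M=1000, M=1000, D=500, C=100, C=100, L=50, X=10, X=10, X=10, V=5
1000 + 1000 + 500 + 100 + 100 + 50 + 10 + 10 + 10 + 5 = 2785

2785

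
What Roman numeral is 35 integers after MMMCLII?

MMMCLII = 3152
3152 + 35 = 3187

MMMCLXXXVII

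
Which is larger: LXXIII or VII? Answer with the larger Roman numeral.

LXXIII = 73
VII = 7
73 is larger

LXXIII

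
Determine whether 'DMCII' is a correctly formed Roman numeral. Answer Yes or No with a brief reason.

'DMCII': Invalid subtractive combination: DM

No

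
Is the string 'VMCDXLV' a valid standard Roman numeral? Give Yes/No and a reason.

'VMCDXLV': V should not appear more than once

No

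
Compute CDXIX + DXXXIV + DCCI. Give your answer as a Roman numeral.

CDXIX = 419, DXXXIV = 534, DCCI = 701
419 + 534 = 953
953 + 701 = 1654

MDCLIV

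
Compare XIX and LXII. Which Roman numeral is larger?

XIX = 19
LXII = 62
62 is larger

LXII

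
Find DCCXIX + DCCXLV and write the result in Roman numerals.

DCCXIX = 719
DCCXLV = 745
719 + 745 = 1464

MCDLXIV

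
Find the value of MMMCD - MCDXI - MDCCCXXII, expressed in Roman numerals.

MMMCD = 3400, MCDXI = 1411, MDCCCXXII = 1822
3400 - 1411 = 1989
1989 - 1822 = 167

CLXVII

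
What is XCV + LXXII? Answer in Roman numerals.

XCV = 95
LXXII = 72
95 + 72 = 167

CLXVII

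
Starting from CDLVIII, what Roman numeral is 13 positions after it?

CDLVIII = 458
458 + 13 = 471

CDLXXI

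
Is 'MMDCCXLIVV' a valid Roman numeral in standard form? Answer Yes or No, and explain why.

'MMDCCXLIVV': V should not appear more than once

No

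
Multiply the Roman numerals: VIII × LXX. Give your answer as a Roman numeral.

VIII = 8
LXX = 70
8 × 70 = 560

DLX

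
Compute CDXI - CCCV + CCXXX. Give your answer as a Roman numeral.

CDXI = 411, CCCV = 305, CCXXX = 230
411 - 305 = 106
106 + 230 = 336

CCCXXXVI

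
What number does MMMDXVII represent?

MMMDXVII: M=1000, M=1000, M=1000, D=500, X=10, V=5, I=1, I=1
1000 + 1000 + 1000 + 500 + 10 + 5 + 1 + 1 = 3517

3517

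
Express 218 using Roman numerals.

Convert 218 to Roman numerals:
  218 contains 2×100 (CC)
  18 contains 1×10 (X)
  8 contains 1×5 (V)
  3 contains 3×1 (III)

CCXVIII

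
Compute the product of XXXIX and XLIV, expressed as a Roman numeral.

XXXIX = 39
XLIV = 44
39 × 44 = 1716

MDCCXVI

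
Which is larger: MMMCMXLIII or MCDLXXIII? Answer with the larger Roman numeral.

MMMCMXLIII = 3943
MCDLXXIII = 1473
3943 is larger

MMMCMXLIII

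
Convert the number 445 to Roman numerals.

Convert 445 to Roman numerals:
  445 contains 1×400 (CD)
  45 contains 1×40 (XL)
  5 contains 1×5 (V)

CDXLV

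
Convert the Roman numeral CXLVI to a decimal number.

CXLVI: C=100, XL=40, V=5, I=1
100 + 40 + 5 + 1 = 146

146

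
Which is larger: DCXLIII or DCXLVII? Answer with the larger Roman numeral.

DCXLIII = 643
DCXLVII = 647
647 is larger

DCXLVII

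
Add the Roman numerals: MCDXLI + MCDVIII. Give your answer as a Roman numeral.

MCDXLI = 1441
MCDVIII = 1408
1441 + 1408 = 2849

MMDCCCXLIX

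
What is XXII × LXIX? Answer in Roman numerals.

XXII = 22
LXIX = 69
22 × 69 = 1518

MDXVIII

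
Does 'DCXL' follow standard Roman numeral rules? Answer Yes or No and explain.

'DCXL': Check the rules: uses only the symbols I, V, X, L, C, D, M; no symbol is repeated more than three times in a row; V, L and D each appear at most once; the only place a smaller symbol precedes a larger one is the allowed subtractive pair XL, the symbol right after such a pair (if any) is smaller than the pair's first symbol, and otherwise the values never increase from left to right. Value: D (500) + C (100) + XL (40) = 640. So it is a valid standard Roman numeral.

Yes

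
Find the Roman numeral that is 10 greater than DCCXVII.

DCCXVII = 717
717 + 10 = 727

DCCXXVII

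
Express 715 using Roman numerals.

Convert 715 to Roman numerals:
  715 contains 1×500 (D)
  215 contains 2×100 (CC)
  15 contains 1×10 (X)
  5 contains 1×5 (V)

DCCXV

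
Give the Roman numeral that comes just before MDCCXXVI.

MDCCXXVI = 1726; previous is 1725

MDCCXXV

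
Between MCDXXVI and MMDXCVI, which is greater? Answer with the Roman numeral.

MCDXXVI = 1426
MMDXCVI = 2596
2596 is larger

MMDXCVI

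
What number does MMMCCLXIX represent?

MMMCCLXIX: M=1000, M=1000, M=1000, C=100, C=100, L=50, X=10, IX=9
1000 + 1000 + 1000 + 100 + 100 + 50 + 10 + 9 = 3269

3269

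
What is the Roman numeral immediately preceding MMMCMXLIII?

MMMCMXLIII = 3943; previous is 3942

MMMCMXLII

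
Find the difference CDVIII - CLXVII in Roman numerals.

CDVIII = 408
CLXVII = 167
408 - 167 = 241

CCXLI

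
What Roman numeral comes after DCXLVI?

DCXLVI = 646, so the next integer is 646 + 1 = 647

DCXLVII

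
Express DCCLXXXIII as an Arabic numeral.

DCCLXXXIII: D=500, C=100, C=100, L=50, X=10, X=10, X=10, I=1, I=1, I=1
500 + 100 + 100 + 50 + 10 + 10 + 10 + 1 + 1 + 1 = 783

783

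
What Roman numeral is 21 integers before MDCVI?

MDCVI = 1606
1606 - 21 = 1585

MDLXXXV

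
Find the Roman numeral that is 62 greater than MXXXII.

MXXXII = 1032
1032 + 62 = 1094

MXCIV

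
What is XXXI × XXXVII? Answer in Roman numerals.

XXXI = 31
XXXVII = 37
31 × 37 = 1147

MCXLVII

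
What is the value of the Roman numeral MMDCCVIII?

MMDCCVIII: M=1000, M=1000, D=500, C=100, C=100, V=5, I=1, I=1, I=1
1000 + 1000 + 500 + 100 + 100 + 5 + 1 + 1 + 1 = 2708

2708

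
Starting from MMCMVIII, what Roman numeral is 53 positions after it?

MMCMVIII = 2908
2908 + 53 = 2961

MMCMLXI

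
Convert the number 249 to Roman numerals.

Convert 249 to Roman numerals:
  249 contains 2×100 (CC)
  49 contains 1×40 (XL)
  9 contains 1×9 (IX)

CCXLIX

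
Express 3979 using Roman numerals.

Convert 3979 to Roman numerals:
  3979 contains 3×1000 (MMM)
  979 contains 1×900 (CM)
  79 contains 1×50 (L)
  29 contains 2×10 (XX)
  9 contains 1×9 (IX)

MMMCMLXXIX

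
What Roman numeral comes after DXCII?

DXCII = 592, so the next integer is 592 + 1 = 593

DXCIII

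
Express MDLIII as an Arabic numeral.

MDLIII: M=1000, D=500, L=50, I=1, I=1, I=1
1000 + 500 + 50 + 1 + 1 + 1 = 1553

1553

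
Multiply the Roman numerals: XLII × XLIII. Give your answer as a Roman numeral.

XLII = 42
XLIII = 43
42 × 43 = 1806

MDCCCVI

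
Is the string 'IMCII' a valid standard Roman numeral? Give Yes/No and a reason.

'IMCII': Invalid subtractive combination: IM

No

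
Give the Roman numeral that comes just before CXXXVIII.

CXXXVIII = 138; previous is 137

CXXXVII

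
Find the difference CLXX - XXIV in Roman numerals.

CLXX = 170
XXIV = 24
170 - 24 = 146

CXLVI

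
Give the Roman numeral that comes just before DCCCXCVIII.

DCCCXCVIII = 898; previous is 897

DCCCXCVII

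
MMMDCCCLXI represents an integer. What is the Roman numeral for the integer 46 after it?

MMMDCCCLXI = 3861
3861 + 46 = 3907

MMMCMVII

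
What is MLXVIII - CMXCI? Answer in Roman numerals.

MLXVIII = 1068
CMXCI = 991
1068 - 991 = 77

LXXVII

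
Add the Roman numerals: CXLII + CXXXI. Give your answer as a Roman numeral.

CXLII = 142
CXXXI = 131
142 + 131 = 273

CCLXXIII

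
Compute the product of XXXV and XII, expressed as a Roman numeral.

XXXV = 35
XII = 12
35 × 12 = 420

CDXX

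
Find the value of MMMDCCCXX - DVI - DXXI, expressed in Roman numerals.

MMMDCCCXX = 3820, DVI = 506, DXXI = 521
3820 - 506 = 3314
3314 - 521 = 2793

MMDCCXCIII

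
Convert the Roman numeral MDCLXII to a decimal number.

MDCLXII: M=1000, D=500, C=100, L=50, X=10, I=1, I=1
1000 + 500 + 100 + 50 + 10 + 1 + 1 = 1662

1662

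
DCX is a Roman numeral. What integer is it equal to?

DCX: D=500, C=100, X=10
500 + 100 + 10 = 610

610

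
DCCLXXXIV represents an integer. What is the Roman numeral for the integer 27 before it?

DCCLXXXIV = 784
784 - 27 = 757

DCCLVII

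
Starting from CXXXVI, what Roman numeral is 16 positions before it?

CXXXVI = 136
136 - 16 = 120

CXX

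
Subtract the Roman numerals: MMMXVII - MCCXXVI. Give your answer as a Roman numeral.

MMMXVII = 3017
MCCXXVI = 1226
3017 - 1226 = 1791

MDCCXCI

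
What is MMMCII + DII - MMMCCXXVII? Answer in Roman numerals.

MMMCII = 3102, DII = 502, MMMCCXXVII = 3227
3102 + 502 = 3604
3604 - 3227 = 377

CCCLXXVII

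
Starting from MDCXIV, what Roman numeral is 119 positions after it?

MDCXIV = 1614
1614 + 119 = 1733

MDCCXXXIII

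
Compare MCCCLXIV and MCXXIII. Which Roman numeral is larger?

MCCCLXIV = 1364
MCXXIII = 1123
1364 is larger

MCCCLXIV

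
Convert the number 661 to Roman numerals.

Convert 661 to Roman numerals:
  661 contains 1×500 (D)
  161 contains 1×100 (C)
  61 contains 1×50 (L)
  11 contains 1×10 (X)
  1 contains 1×1 (I)

DCLXI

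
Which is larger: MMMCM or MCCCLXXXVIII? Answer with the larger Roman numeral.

MMMCM = 3900
MCCCLXXXVIII = 1388
3900 is larger

MMMCM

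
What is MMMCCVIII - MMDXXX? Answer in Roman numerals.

MMMCCVIII = 3208
MMDXXX = 2530
3208 - 2530 = 678

DCLXXVIII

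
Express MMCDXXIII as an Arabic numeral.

MMCDXXIII: M=1000, M=1000, CD=400, X=10, X=10, I=1, I=1, I=1
1000 + 1000 + 400 + 10 + 10 + 1 + 1 + 1 = 2423

2423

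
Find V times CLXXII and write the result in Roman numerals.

V = 5
CLXXII = 172
5 × 172 = 860

DCCCLX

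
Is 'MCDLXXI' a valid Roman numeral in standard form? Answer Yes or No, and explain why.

'MCDLXXI': Check the rules: uses only the symbols I, V, X, L, C, D, M; no symbol is repeated more than three times in a row; V, L and D each appear at most once; the only place a smaller symbol precedes a larger one is the allowed subtractive pair CD, the symbol right after such a pair (if any) is smaller than the pair's first symbol, and otherwise the values never increase from left to right. Value: M (1000) + CD (400) + L (50) + X (10) + X (10) + I (1) = 1471. So it is a valid standard Roman numeral.

Yes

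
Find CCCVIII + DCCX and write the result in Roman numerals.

CCCVIII = 308
DCCX = 710
308 + 710 = 1018

MXVIII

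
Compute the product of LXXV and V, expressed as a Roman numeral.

LXXV = 75
V = 5
75 × 5 = 375

CCCLXXV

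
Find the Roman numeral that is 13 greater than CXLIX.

CXLIX = 149
149 + 13 = 162

CLXII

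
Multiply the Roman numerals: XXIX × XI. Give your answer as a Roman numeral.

XXIX = 29
XI = 11
29 × 11 = 319

CCCXIX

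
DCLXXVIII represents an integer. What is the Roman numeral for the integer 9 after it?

DCLXXVIII = 678
678 + 9 = 687

DCLXXXVII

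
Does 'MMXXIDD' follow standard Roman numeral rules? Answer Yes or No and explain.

'MMXXIDD': D should not appear more than once

No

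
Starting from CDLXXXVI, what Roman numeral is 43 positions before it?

CDLXXXVI = 486
486 - 43 = 443

CDXLIII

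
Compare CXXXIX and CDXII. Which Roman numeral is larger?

CXXXIX = 139
CDXII = 412
412 is larger

CDXII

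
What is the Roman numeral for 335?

Convert 335 to Roman numerals:
  335 contains 3×100 (CCC)
  35 contains 3×10 (XXX)
  5 contains 1×5 (V)

CCCXXXV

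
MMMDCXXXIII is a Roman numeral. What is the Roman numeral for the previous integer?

MMMDCXXXIII = 3633, so the previous integer is 3633 - 1 = 3632

MMMDCXXXII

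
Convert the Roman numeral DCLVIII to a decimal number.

DCLVIII: D=500, C=100, L=50, V=5, I=1, I=1, I=1
500 + 100 + 50 + 5 + 1 + 1 + 1 = 658

658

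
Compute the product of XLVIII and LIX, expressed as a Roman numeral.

XLVIII = 48
LIX = 59
48 × 59 = 2832

MMDCCCXXXII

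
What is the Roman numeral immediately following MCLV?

MCLV = 1155; next is 1156

MCLVI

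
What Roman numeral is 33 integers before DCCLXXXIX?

DCCLXXXIX = 789
789 - 33 = 756

DCCLVI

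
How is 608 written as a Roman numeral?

Convert 608 to Roman numerals:
  608 contains 1×500 (D)
  108 contains 1×100 (C)
  8 contains 1×5 (V)
  3 contains 3×1 (III)

DCVIII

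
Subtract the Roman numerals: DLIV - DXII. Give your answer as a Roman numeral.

DLIV = 554
DXII = 512
554 - 512 = 42

XLII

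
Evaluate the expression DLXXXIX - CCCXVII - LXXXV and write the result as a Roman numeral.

DLXXXIX = 589, CCCXVII = 317, LXXXV = 85
589 - 317 = 272
272 - 85 = 187

CLXXXVII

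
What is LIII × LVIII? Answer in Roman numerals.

LIII = 53
LVIII = 58
53 × 58 = 3074

MMMLXXIV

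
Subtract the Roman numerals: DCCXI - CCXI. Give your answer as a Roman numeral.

DCCXI = 711
CCXI = 211
711 - 211 = 500

D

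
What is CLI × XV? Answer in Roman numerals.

CLI = 151
XV = 15
151 × 15 = 2265

MMCCLXV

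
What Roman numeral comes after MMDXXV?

MMDXXV = 2525, so the next integer is 2525 + 1 = 2526

MMDXXVI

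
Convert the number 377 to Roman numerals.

Convert 377 to Roman numerals:
  377 contains 3×100 (CCC)
  77 contains 1×50 (L)
  27 contains 2×10 (XX)
  7 contains 1×5 (V)
  2 contains 2×1 (II)

CCCLXXVII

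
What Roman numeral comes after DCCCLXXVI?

DCCCLXXVI = 876; next is 877

DCCCLXXVII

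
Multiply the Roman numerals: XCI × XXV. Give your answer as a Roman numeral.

XCI = 91
XXV = 25
91 × 25 = 2275

MMCCLXXV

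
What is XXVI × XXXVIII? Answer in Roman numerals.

XXVI = 26
XXXVIII = 38
26 × 38 = 988

CMLXXXVIII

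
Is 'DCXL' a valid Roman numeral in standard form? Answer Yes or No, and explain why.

'DCXL': Check the rules: uses only the symbols I, V, X, L, C, D, M; no symbol is repeated more than three times in a row; V, L and D each appear at most once; the only place a smaller symbol precedes a larger one is the allowed subtractive pair XL, the symbol right after such a pair (if any) is smaller than the pair's first symbol, and otherwise the values never increase from left to right. Value: D (500) + C (100) + XL (40) = 640. So it is a valid standard Roman numeral.

Yes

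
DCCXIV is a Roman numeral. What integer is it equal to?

DCCXIV: D=500, C=100, C=100, X=10, IV=4
500 + 100 + 100 + 10 + 4 = 714

714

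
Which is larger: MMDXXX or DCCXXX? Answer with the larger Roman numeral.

MMDXXX = 2530
DCCXXX = 730
2530 is larger

MMDXXX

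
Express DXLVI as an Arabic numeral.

DXLVI: D=500, XL=40, V=5, I=1
500 + 40 + 5 + 1 = 546

546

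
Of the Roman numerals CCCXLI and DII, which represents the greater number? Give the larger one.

CCCXLI = 341
DII = 502
502 is larger

DII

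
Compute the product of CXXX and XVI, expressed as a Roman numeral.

CXXX = 130
XVI = 16
130 × 16 = 2080

MMLXXX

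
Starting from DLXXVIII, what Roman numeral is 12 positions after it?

DLXXVIII = 578
578 + 12 = 590

DXC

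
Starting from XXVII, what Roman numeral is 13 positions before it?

XXVII = 27
27 - 13 = 14

XIV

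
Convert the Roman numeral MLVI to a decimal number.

MLVI: M=1000, L=50, V=5, I=1
1000 + 50 + 5 + 1 = 1056

1056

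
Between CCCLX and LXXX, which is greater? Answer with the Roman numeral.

CCCLX = 360
LXXX = 80
360 is larger

CCCLX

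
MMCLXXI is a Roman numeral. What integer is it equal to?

MMCLXXI: M=1000, M=1000, C=100, L=50, X=10, X=10, I=1
1000 + 1000 + 100 + 50 + 10 + 10 + 1 = 2171

2171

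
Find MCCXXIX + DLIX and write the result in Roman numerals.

MCCXXIX = 1229
DLIX = 559
1229 + 559 = 1788

MDCCLXXXVIII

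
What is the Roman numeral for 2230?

Convert 2230 to Roman numerals:
  2230 contains 2×1000 (MM)
  230 contains 2×100 (CC)
  30 contains 3×10 (XXX)

MMCCXXX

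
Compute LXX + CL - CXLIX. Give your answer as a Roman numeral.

LXX = 70, CL = 150, CXLIX = 149
70 + 150 = 220
220 - 149 = 71

LXXI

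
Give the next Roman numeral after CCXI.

CCXI = 211; next is 212

CCXII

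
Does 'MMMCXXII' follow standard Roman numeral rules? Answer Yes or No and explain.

'MMMCXXII': Check the rules: uses only the symbols I, V, X, L, C, D, M; no symbol is repeated more than three times in a row; V, L and D each appear at most once; no smaller symbol precedes a larger one (values never increase from left to right). Value: M (1000) + M (1000) + M (1000) + C (100) + X (10) + X (10) + I (1) + I (1) = 3122. So it is a valid standard Roman numeral.

Yes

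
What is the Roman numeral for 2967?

Convert 2967 to Roman numerals:
  2967 contains 2×1000 (MM)
  967 contains 1×900 (CM)
  67 contains 1×50 (L)
  17 contains 1×10 (X)
  7 contains 1×5 (V)
  2 contains 2×1 (II)

MMCMLXVII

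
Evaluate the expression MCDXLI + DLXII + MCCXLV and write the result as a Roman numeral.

MCDXLI = 1441, DLXII = 562, MCCXLV = 1245
1441 + 562 = 2003
2003 + 1245 = 3248

MMMCCXLVIII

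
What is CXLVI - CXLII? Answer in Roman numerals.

CXLVI = 146
CXLII = 142
146 - 142 = 4

IV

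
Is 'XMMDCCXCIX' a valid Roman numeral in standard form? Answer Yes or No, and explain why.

'XMMDCCXCIX': Invalid subtractive combination: XM

No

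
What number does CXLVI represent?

CXLVI: C=100, XL=40, V=5, I=1
100 + 40 + 5 + 1 = 146

146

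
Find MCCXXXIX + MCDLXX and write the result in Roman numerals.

MCCXXXIX = 1239
MCDLXX = 1470
1239 + 1470 = 2709

MMDCCIX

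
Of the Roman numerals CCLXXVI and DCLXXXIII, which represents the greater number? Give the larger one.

CCLXXVI = 276
DCLXXXIII = 683
683 is larger

DCLXXXIII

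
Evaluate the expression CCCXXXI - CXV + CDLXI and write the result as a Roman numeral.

CCCXXXI = 331, CXV = 115, CDLXI = 461
331 - 115 = 216
216 + 461 = 677

DCLXXVII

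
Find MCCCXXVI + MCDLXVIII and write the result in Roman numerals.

MCCCXXVI = 1326
MCDLXVIII = 1468
1326 + 1468 = 2794

MMDCCXCIV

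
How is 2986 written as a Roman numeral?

Convert 2986 to Roman numerals:
  2986 contains 2×1000 (MM)
  986 contains 1×900 (CM)
  86 contains 1×50 (L)
  36 contains 3×10 (XXX)
  6 contains 1×5 (V)
  1 contains 1×1 (I)

MMCMLXXXVI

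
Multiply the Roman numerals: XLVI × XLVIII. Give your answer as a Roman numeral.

XLVI = 46
XLVIII = 48
46 × 48 = 2208

MMCCVIII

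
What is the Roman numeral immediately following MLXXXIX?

MLXXXIX = 1089; next is 1090

MXC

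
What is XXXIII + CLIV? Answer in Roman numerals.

XXXIII = 33
CLIV = 154
33 + 154 = 187

CLXXXVII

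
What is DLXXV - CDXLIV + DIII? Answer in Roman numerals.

DLXXV = 575, CDXLIV = 444, DIII = 503
575 - 444 = 131
131 + 503 = 634

DCXXXIV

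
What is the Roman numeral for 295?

Convert 295 to Roman numerals:
  295 contains 2×100 (CC)
  95 contains 1×90 (XC)
  5 contains 1×5 (V)

CCXCV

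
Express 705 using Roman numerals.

Convert 705 to Roman numerals:
  705 contains 1×500 (D)
  205 contains 2×100 (CC)
  5 contains 1×5 (V)

DCCV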